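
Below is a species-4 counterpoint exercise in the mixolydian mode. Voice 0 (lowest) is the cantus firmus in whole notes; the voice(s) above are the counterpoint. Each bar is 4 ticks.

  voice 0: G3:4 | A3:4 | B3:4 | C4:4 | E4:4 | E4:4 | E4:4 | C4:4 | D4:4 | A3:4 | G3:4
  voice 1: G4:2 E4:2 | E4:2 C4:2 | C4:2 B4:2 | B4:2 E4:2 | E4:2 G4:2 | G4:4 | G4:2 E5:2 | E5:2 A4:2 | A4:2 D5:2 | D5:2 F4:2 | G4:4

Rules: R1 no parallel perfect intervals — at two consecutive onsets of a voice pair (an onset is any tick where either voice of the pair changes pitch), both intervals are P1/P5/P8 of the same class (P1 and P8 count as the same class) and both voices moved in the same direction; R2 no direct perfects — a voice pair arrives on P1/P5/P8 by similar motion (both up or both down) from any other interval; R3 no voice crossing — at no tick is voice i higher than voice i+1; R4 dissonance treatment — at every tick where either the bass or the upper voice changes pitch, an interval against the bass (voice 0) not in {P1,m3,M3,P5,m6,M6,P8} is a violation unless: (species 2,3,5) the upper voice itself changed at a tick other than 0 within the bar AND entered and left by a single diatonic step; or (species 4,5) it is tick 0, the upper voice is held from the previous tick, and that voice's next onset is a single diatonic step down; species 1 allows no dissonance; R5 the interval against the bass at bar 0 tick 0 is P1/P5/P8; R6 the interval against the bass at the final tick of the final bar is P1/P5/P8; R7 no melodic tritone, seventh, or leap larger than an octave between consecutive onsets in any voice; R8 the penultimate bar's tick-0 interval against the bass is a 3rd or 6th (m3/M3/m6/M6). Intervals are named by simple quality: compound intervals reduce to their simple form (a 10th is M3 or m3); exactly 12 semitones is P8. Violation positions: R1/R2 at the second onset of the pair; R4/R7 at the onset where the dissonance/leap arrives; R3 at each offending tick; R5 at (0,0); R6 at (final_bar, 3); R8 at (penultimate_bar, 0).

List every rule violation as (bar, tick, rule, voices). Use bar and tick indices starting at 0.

bar 0: v0=G3 v1=G4 downbeat P8
bar 1: v0=A3 v1=E4 downbeat P5
bar 2: v0=B3 v1=C4 downbeat m2
bar 3: v0=C4 v1=B4 downbeat M7
bar 4: v0=E4 v1=E4 downbeat P1
bar 5: v0=E4 v1=G4 downbeat m3
bar 6: v0=E4 v1=G4 downbeat m3
bar 7: v0=C4 v1=E5 downbeat M3
bar 8: v0=D4 v1=A4 downbeat P5
bar 9: v0=A3 v1=D5 downbeat P4
bar 10: v0=G3 v1=G4 downbeat P8
  -> R4 @ bar 2 tick 0 v(0, 1): B3/C4 m2 untreated
  -> R7 @ bar 2 tick 2 v(1,): C4->B4 leap 11st
  -> R4 @ bar 3 tick 0 v(0, 1): C4/B4 M7 untreated
  -> R4 @ bar 9 tick 0 v(0, 1): A3/D5 P4 untreated
  -> R8 @ bar 9 tick 0 v(0, 1): penult P4 not 3rd/6th

(2, 0, R4, (0, 1))
(2, 2, R7, (1,))
(3, 0, R4, (0, 1))
(9, 0, R4, (0, 1))
(9, 0, R8, (0, 1))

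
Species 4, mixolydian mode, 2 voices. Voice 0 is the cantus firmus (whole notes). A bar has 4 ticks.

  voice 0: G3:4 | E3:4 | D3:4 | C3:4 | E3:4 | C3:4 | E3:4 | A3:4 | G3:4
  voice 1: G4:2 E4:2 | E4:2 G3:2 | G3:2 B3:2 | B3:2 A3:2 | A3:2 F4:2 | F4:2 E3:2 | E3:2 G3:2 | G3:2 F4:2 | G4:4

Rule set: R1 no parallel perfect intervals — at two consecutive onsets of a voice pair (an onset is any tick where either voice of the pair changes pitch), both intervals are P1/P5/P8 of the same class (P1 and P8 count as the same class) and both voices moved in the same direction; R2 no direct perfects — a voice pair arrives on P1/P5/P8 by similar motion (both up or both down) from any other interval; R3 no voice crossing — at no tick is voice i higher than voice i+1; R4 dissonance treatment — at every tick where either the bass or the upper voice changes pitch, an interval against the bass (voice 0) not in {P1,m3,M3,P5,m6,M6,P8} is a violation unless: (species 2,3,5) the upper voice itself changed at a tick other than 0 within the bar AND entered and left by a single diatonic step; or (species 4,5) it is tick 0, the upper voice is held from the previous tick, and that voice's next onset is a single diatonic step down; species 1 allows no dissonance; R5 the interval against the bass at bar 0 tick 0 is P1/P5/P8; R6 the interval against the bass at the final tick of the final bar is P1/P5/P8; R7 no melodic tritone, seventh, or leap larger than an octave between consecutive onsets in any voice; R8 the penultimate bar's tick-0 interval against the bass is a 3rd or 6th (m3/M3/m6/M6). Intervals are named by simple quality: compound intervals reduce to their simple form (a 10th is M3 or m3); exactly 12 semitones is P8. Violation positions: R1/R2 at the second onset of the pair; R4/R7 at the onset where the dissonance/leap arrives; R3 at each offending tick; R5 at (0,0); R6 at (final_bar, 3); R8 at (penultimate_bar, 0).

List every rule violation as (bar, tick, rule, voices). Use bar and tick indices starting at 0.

(2, 0, R4, (0, 1))
(4, 0, R4, (0, 1))
(4, 2, R4, (0, 1))
(5, 0, R4, (0, 1))
(5, 2, R7, (1,))
(7, 0, R3, (0, 1))
(7, 0, R4, (0, 1))
(7, 0, R8, (0, 1))
(7, 1, R3, (0, 1))
(7, 2, R7, (1,))

bar 0: v0=G3 v1=G4 downbeat P8
bar 1: v0=E3 v1=E4 downbeat P8
bar 2: v0=D3 v1=G3 downbeat P4
bar 3: v0=C3 v1=B3 downbeat M7
bar 4: v0=E3 v1=A3 downbeat P4
bar 5: v0=C3 v1=F4 downbeat P4
bar 6: v0=E3 v1=E3 downbeat P1
bar 7: v0=A3 v1=G3 downbeat M2
bar 8: v0=G3 v1=G4 downbeat P8
  -> R4 @ bar 2 tick 0 v(0, 1): D3/G3 P4 untreated
  -> R4 @ bar 4 tick 0 v(0, 1): E3/A3 P4 untreated
  -> R4 @ bar 4 tick 2 v(0, 1): E3/F4 m2 untreated
  -> R4 @ bar 5 tick 0 v(0, 1): C3/F4 P4 untreated
  -> R7 @ bar 5 tick 2 v(1,): F4->E3 leap 13st
  -> R3 @ bar 7 tick 0 v(0, 1): A3 above G3
  -> R4 @ bar 7 tick 0 v(0, 1): A3/G3 M2 untreated
  -> R8 @ bar 7 tick 0 v(0, 1): penult M2 not 3rd/6th
  -> R3 @ bar 7 tick 1 v(0, 1): A3 above G3
  -> R7 @ bar 7 tick 2 v(1,): G3->F4 leap 10st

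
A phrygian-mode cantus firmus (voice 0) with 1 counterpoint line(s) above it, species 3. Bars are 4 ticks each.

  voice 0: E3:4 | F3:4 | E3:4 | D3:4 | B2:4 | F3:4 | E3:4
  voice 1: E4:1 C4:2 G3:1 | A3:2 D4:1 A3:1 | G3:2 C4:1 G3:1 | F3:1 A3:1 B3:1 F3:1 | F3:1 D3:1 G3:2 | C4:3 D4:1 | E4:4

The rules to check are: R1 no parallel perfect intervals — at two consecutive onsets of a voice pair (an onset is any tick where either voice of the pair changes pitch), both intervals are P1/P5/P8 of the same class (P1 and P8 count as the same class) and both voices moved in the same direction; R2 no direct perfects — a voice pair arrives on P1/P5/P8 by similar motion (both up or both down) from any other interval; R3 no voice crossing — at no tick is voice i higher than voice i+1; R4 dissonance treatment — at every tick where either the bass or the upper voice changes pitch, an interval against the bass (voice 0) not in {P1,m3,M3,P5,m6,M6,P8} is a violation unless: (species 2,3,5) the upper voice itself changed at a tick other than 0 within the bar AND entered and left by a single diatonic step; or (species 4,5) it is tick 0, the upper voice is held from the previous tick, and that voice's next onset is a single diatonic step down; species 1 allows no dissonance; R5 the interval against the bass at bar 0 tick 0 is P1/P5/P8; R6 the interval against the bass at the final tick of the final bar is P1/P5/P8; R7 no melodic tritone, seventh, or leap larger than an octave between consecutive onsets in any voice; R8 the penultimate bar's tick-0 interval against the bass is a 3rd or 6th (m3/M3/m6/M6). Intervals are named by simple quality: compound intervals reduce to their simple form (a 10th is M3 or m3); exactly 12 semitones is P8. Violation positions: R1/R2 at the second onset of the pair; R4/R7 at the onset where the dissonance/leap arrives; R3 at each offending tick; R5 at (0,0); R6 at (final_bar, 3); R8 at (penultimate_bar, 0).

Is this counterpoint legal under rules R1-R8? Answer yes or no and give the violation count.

No (5 violations)

bar 0: v0=E3 v1=E4 (P8)
bar 1: v0=F3 v1=A3 (M3)
bar 2: v0=E3 v1=G3 (m3)
bar 3: v0=D3 v1=F3 (m3)
bar 4: v0=B2 v1=F3 (TT)
bar 5: v0=F3 v1=C4 (P5)
bar 6: v0=E3 v1=E4 (P8)
  R7 @ bar3.3: B3->F3 leap 6st
  R4 @ bar4.0: B2/F3 TT untreated
  R2 @ bar5.0: B2/G3 m6 -> F3/C4 P5 similar
  R7 @ bar5.0: B2->F3 leap 6st
  R8 @ bar5.0: penult P5 not 3rd/6th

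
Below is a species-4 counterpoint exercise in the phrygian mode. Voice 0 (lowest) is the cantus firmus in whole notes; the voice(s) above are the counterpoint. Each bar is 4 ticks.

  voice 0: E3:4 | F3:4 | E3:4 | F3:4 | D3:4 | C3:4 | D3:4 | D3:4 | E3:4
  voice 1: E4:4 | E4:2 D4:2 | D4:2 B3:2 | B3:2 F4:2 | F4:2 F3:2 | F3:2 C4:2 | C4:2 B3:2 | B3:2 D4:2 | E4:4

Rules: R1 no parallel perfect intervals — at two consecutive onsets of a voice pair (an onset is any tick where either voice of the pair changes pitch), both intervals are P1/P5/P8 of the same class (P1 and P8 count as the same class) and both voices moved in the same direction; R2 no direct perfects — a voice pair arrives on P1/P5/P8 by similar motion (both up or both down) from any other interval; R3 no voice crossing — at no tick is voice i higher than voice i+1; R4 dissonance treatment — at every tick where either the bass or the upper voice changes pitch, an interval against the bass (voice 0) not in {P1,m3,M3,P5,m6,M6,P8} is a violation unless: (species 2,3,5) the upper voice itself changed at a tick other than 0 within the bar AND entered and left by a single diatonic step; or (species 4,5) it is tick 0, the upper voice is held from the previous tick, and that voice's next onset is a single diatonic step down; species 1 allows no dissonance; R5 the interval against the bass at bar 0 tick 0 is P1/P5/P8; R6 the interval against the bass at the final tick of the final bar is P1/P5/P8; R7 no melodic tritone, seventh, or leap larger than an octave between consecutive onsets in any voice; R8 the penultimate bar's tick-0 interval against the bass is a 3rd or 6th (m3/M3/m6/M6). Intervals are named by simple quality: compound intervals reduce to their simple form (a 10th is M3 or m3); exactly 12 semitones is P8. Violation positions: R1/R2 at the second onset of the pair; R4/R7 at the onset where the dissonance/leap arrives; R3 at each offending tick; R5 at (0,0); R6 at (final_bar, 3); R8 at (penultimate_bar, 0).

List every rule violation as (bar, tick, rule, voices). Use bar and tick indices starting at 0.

(2, 0, R4, (0, 1))
(3, 0, R4, (0, 1))
(3, 2, R7, (1,))
(5, 0, R4, (0, 1))
(8, 0, R1, (0, 1))

bar 0: v0=E3 v1=E4 downbeat P8
bar 1: v0=F3 v1=E4 downbeat M7
bar 2: v0=E3 v1=D4 downbeat m7
bar 3: v0=F3 v1=B3 downbeat TT
bar 4: v0=D3 v1=F4 downbeat m3
bar 5: v0=C3 v1=F3 downbeat P4
bar 6: v0=D3 v1=C4 downbeat m7
bar 7: v0=D3 v1=B3 downbeat M6
bar 8: v0=E3 v1=E4 downbeat P8
  -> R4 @ bar 2 tick 0 v(0, 1): E3/D4 m7 untreated
  -> R4 @ bar 3 tick 0 v(0, 1): F3/B3 TT untreated
  -> R7 @ bar 3 tick 2 v(1,): B3->F4 leap 6st
  -> R4 @ bar 5 tick 0 v(0, 1): C3/F3 P4 untreated
  -> R1 @ bar 8 tick 0 v(0, 1): D3/D4 P8 -> E3/E4 P8 similar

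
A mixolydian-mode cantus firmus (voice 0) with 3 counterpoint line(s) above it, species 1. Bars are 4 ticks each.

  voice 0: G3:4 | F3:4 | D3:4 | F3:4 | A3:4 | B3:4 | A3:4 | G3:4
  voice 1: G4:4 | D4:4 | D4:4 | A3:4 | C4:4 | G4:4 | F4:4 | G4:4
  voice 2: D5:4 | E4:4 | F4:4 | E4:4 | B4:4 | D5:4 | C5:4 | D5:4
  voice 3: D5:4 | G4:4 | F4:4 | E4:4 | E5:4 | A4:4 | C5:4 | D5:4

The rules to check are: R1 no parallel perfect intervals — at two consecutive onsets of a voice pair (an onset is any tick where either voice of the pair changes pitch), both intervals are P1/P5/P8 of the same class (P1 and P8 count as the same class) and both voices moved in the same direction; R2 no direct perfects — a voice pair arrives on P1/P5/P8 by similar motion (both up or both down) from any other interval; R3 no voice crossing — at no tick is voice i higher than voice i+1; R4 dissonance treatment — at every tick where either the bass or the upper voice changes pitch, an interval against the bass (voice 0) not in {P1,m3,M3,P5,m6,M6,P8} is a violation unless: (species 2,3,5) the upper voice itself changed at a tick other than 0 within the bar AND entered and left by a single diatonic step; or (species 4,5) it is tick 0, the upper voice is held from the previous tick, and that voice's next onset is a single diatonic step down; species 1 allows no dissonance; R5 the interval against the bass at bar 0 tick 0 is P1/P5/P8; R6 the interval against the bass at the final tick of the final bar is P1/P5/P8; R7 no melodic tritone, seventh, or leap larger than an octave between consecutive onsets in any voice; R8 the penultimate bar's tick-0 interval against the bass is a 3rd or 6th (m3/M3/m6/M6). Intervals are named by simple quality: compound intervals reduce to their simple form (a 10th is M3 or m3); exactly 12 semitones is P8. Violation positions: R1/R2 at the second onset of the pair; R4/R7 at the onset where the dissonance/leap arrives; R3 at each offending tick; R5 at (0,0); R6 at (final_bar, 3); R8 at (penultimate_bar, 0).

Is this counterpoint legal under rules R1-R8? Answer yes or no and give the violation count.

No (20 violations)

bar 0: v0=G3 v1=G4 v2=D5 v3=D5 (P5)
bar 1: v0=F3 v1=D4 v2=E4 v3=G4 (M2)
bar 2: v0=D3 v1=D4 v2=F4 v3=F4 (m3)
bar 3: v0=F3 v1=A3 v2=E4 v3=E4 (M7)
bar 4: v0=A3 v1=C4 v2=B4 v3=E5 (P5)
bar 5: v0=B3 v1=G4 v2=D5 v3=A4 (m7)
bar 6: v0=A3 v1=F4 v2=C5 v3=C5 (m3)
bar 7: v0=G3 v1=G4 v2=D5 v3=D5 (P5)
  R4 @ bar1.0: F3/E4 M7 untreated
  R4 @ bar1.0: F3/G4 M2 untreated
  R7 @ bar1.0: D5->E4 leap 10st
  R1 @ bar3.0: F4/F4 P1 -> E4/E4 P1 similar
  R2 @ bar3.0: D4/F4 m3 -> A3/E4 P5 similar
  R2 @ bar3.0: D4/F4 m3 -> A3/E4 P5 similar
  R4 @ bar3.0: F3/E4 M7 untreated
  R4 @ bar3.0: F3/E4 M7 untreated
  R2 @ bar4.0: F3/E4 M7 -> A3/E5 P5 similar
  R4 @ bar4.0: A3/B4 M2 untreated
  R2 @ bar5.0: C4/B4 M7 -> G4/D5 P5 similar
  R3 @ bar5.0: D5 above A4
  R4 @ bar5.0: B3/A4 m7 untreated
  R3 @ bar5.1: D5 above A4
  R3 @ bar5.2: D5 above A4
  R3 @ bar5.3: D5 above A4
  R1 @ bar6.0: G4/D5 P5 -> F4/C5 P5 similar
  R1 @ bar7.0: F4/C5 P5 -> G4/D5 P5 similar
  R1 @ bar7.0: F4/C5 P5 -> G4/D5 P5 similar
  R1 @ bar7.0: C5/C5 P1 -> D5/D5 P1 similar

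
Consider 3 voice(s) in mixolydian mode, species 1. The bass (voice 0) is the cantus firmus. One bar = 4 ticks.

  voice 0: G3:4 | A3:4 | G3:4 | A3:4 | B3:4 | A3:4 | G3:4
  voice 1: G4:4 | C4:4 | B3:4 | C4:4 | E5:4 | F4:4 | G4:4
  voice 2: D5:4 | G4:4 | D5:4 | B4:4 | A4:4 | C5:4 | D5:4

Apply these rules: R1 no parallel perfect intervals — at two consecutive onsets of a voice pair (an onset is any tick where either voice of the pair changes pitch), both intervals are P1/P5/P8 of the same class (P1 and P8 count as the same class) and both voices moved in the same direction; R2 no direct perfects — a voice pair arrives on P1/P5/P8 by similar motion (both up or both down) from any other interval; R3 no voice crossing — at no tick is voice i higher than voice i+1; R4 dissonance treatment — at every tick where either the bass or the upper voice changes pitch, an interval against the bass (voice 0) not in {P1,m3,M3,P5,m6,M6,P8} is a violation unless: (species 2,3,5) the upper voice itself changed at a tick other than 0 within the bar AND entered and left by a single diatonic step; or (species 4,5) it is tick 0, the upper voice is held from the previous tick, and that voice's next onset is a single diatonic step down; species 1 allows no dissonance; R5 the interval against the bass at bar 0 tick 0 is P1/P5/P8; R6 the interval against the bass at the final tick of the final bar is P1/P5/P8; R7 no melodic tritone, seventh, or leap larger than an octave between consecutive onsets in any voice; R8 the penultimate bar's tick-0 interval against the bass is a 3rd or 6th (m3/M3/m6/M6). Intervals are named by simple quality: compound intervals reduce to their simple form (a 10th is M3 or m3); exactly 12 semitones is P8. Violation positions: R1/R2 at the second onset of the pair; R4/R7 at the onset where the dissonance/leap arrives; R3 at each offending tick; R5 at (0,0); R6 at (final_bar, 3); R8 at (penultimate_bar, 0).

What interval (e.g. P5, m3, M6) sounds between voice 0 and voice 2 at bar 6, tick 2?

P5

voice 0=G3 voice 2=D5 -> P5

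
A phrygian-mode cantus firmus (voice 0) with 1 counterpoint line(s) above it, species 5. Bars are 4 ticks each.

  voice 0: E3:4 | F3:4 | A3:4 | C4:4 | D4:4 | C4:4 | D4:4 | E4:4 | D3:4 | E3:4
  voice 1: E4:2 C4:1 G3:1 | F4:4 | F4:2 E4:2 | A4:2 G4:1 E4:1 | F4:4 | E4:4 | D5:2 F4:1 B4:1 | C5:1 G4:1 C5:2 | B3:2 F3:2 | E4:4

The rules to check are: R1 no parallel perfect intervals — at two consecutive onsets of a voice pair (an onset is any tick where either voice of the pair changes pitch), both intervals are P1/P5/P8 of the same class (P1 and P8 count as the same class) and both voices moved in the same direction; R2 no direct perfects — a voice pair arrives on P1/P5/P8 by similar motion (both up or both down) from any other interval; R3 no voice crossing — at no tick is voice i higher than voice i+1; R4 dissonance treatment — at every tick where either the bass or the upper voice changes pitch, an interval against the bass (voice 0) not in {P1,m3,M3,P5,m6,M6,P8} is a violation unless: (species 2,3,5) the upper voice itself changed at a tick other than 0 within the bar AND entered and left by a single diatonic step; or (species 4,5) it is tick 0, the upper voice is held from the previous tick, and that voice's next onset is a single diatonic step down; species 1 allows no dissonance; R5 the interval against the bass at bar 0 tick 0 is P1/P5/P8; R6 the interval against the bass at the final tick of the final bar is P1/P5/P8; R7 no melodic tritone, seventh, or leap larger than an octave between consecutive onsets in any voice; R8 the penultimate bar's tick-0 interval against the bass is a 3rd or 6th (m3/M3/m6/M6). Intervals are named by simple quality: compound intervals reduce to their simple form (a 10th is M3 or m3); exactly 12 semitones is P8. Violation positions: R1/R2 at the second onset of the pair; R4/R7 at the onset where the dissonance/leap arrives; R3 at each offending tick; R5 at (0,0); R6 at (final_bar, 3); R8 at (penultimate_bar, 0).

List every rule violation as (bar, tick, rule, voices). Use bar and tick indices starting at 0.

bar 0: v0=E3 v1=E4 downbeat P8
bar 1: v0=F3 v1=F4 downbeat P8
bar 2: v0=A3 v1=F4 downbeat m6
bar 3: v0=C4 v1=A4 downbeat M6
bar 4: v0=D4 v1=F4 downbeat m3
bar 5: v0=C4 v1=E4 downbeat M3
bar 6: v0=D4 v1=D5 downbeat P8
bar 7: v0=E4 v1=C5 downbeat m6
bar 8: v0=D3 v1=B3 downbeat M6
bar 9: v0=E3 v1=E4 downbeat P8
  -> R2 @ bar 1 tick 0 v(0, 1): E3/G3 m3 -> F3/F4 P8 similar
  -> R7 @ bar 1 tick 0 v(1,): G3->F4 leap 10st
  -> R2 @ bar 6 tick 0 v(0, 1): C4/E4 M3 -> D4/D5 P8 similar
  -> R7 @ bar 6 tick 0 v(1,): E4->D5 leap 10st
  -> R7 @ bar 6 tick 3 v(1,): F4->B4 leap 6st
  -> R7 @ bar 8 tick 0 v(0,): E4->D3 leap 14st
  -> R7 @ bar 8 tick 0 v(1,): C5->B3 leap 13st
  -> R7 @ bar 8 tick 2 v(1,): B3->F3 leap 6st
  -> R2 @ bar 9 tick 0 v(0, 1): D3/F3 m3 -> E3/E4 P8 similar
  -> R7 @ bar 9 tick 0 v(1,): F3->E4 leap 11st

(1, 0, R2, (0, 1))
(1, 0, R7, (1,))
(6, 0, R2, (0, 1))
(6, 0, R7, (1,))
(6, 3, R7, (1,))
(8, 0, R7, (0,))
(8, 0, R7, (1,))
(8, 2, R7, (1,))
(9, 0, R2, (0, 1))
(9, 0, R7, (1,))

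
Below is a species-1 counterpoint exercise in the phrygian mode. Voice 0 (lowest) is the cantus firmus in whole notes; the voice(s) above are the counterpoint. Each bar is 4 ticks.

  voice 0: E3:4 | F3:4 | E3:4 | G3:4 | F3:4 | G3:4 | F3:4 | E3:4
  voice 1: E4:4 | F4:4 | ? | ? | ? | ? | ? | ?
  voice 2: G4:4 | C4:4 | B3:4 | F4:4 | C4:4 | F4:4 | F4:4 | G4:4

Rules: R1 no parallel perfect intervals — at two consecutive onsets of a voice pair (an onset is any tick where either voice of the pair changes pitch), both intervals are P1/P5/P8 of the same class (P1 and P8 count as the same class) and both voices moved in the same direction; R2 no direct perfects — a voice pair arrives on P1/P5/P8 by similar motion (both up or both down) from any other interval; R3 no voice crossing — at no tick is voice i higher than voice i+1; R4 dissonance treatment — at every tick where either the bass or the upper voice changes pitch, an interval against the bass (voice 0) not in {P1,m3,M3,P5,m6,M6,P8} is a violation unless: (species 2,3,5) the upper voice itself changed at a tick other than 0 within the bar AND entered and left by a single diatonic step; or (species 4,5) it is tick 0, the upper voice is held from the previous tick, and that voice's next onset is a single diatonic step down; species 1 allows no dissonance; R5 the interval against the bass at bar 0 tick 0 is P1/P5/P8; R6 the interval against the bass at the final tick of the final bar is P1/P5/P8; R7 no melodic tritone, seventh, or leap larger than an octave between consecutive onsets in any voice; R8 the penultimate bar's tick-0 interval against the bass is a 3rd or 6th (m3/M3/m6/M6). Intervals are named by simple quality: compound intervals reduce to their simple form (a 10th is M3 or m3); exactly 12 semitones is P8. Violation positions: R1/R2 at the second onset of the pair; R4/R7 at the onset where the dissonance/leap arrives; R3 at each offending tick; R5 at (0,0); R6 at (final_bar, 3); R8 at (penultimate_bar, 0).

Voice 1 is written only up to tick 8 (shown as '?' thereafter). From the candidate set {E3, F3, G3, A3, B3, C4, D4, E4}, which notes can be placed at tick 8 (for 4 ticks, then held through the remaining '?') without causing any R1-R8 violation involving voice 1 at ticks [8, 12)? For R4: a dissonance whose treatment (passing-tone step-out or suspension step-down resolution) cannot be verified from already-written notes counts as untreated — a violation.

{}

E3: violates R1,R2,R7
F3: violates R4
G3: violates R7
A3: violates R4
B3: violates R2,R7
C4: violates R3
D4: violates R3,R4
E4: violates R1,R3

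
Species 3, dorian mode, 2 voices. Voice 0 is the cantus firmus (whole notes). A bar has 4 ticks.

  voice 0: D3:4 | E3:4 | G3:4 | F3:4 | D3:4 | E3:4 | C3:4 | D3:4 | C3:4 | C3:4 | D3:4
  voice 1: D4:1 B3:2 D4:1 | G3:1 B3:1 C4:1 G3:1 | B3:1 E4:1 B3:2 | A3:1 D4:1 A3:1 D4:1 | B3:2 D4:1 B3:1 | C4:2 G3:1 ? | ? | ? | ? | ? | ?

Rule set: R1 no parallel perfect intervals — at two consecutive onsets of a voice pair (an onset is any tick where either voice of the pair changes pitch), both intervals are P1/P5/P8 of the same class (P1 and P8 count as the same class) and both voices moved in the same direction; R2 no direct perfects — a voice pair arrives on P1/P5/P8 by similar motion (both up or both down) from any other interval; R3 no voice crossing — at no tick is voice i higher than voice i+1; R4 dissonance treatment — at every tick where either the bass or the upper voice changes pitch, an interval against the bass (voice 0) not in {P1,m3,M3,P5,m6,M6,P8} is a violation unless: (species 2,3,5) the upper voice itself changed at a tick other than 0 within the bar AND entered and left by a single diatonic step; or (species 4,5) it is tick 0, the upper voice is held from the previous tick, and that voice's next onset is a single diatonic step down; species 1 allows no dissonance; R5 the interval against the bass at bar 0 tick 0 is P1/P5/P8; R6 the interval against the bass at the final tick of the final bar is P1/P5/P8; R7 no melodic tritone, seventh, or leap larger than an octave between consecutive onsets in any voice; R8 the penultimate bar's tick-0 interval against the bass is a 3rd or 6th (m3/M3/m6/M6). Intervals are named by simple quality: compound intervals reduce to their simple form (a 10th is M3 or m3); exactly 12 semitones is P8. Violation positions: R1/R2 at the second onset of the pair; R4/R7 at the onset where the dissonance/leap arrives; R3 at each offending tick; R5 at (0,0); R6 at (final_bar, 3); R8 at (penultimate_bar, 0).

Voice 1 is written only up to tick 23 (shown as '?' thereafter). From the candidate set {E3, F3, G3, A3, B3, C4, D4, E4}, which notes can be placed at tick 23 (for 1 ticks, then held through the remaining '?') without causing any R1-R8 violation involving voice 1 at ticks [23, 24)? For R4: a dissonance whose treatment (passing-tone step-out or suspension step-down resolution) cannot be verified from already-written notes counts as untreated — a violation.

{B3, C4, E3, E4, G3}

E3: legal
F3: violates R4
G3: legal
A3: violates R4
B3: legal
C4: legal
D4: violates R4
E4: legal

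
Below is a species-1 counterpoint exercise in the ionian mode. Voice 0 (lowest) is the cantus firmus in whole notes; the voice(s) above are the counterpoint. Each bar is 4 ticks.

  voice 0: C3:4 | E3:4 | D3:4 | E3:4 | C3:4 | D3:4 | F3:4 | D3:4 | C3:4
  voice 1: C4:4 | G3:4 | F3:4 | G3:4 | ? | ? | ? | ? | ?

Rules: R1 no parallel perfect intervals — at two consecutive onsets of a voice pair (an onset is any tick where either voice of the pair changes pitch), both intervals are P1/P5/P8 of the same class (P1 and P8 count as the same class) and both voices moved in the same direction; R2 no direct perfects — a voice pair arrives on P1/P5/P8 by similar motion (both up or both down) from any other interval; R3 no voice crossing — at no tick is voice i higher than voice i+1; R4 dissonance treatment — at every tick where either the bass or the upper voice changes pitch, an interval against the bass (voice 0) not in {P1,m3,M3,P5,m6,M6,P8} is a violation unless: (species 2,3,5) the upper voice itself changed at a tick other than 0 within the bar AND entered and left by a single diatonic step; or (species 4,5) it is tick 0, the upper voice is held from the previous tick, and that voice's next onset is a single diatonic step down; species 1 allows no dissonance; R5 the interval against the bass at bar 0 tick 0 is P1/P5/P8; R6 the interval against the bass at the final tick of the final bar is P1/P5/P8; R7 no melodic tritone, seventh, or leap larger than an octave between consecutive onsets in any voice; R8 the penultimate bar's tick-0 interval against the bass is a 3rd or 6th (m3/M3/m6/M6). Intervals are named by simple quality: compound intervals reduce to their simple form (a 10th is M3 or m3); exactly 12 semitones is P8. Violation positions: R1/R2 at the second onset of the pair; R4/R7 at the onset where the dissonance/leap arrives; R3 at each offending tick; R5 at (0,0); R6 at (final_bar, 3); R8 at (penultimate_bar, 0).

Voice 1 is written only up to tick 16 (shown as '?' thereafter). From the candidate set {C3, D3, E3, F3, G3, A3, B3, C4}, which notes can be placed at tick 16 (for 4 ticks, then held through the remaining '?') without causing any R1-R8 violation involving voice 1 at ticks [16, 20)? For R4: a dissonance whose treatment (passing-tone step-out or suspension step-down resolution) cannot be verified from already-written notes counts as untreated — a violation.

C3: violates R2
D3: violates R4
E3: legal
F3: violates R4
G3: legal
A3: legal
B3: violates R4
C4: legal

{A3, C4, E3, G3}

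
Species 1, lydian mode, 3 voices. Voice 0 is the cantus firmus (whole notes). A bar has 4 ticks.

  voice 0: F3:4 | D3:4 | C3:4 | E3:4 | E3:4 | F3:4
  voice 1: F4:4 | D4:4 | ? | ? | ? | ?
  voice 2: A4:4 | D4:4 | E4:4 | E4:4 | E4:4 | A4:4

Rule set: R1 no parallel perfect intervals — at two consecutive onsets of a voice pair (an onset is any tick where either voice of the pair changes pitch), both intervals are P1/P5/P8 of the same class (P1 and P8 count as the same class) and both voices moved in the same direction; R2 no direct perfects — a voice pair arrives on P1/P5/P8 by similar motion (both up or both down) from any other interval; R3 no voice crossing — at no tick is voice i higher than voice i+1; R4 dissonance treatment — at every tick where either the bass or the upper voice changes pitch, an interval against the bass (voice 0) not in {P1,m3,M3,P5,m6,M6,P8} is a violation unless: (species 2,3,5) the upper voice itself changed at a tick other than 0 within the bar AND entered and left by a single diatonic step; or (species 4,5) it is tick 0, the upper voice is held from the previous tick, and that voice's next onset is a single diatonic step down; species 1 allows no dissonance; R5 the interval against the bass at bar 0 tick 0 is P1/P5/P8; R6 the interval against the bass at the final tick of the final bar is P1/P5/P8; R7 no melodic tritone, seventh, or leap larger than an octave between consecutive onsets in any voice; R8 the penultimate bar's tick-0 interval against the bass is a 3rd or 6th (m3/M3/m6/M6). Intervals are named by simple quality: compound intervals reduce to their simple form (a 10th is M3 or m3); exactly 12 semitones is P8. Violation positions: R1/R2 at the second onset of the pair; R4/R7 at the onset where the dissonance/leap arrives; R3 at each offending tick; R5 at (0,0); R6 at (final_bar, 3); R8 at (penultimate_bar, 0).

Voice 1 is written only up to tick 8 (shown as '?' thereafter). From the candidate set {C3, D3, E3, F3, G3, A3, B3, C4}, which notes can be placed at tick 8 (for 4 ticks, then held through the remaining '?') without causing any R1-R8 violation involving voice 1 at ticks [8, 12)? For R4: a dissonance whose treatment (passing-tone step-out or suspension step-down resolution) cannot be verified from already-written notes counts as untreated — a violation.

C3: violates R1,R7
D3: violates R4
E3: violates R7
F3: violates R4
G3: violates R2
A3: legal
B3: violates R4
C4: violates R1

{A3}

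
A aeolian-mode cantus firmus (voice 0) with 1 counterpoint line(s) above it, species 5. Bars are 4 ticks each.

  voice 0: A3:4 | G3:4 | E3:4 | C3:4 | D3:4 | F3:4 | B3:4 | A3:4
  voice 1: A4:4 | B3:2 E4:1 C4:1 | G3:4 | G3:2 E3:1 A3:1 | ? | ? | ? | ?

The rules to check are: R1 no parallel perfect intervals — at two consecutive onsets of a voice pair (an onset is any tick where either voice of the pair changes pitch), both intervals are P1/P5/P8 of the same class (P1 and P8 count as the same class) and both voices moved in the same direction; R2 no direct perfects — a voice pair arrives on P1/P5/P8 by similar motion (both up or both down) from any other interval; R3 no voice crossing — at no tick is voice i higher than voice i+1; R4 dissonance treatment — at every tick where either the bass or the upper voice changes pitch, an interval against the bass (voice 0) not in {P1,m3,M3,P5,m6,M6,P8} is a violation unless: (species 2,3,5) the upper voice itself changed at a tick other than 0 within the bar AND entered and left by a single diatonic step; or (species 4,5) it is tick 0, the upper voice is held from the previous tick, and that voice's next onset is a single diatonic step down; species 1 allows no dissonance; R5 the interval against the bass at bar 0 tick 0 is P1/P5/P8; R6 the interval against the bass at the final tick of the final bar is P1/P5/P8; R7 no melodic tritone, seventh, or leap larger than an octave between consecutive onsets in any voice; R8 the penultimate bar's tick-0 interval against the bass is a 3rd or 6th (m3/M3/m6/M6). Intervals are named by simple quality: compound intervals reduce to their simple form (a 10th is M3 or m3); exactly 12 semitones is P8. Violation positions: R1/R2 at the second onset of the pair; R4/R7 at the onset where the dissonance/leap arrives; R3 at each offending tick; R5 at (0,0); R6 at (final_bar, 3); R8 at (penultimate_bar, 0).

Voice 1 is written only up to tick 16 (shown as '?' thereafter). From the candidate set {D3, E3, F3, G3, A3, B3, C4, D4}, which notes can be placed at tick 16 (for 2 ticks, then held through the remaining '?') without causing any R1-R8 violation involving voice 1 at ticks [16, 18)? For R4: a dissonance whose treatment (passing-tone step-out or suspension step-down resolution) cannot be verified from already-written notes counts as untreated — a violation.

D3: legal
E3: violates R4
F3: legal
G3: violates R4
A3: legal
B3: legal
C4: violates R4
D4: violates R2

{A3, B3, D3, F3}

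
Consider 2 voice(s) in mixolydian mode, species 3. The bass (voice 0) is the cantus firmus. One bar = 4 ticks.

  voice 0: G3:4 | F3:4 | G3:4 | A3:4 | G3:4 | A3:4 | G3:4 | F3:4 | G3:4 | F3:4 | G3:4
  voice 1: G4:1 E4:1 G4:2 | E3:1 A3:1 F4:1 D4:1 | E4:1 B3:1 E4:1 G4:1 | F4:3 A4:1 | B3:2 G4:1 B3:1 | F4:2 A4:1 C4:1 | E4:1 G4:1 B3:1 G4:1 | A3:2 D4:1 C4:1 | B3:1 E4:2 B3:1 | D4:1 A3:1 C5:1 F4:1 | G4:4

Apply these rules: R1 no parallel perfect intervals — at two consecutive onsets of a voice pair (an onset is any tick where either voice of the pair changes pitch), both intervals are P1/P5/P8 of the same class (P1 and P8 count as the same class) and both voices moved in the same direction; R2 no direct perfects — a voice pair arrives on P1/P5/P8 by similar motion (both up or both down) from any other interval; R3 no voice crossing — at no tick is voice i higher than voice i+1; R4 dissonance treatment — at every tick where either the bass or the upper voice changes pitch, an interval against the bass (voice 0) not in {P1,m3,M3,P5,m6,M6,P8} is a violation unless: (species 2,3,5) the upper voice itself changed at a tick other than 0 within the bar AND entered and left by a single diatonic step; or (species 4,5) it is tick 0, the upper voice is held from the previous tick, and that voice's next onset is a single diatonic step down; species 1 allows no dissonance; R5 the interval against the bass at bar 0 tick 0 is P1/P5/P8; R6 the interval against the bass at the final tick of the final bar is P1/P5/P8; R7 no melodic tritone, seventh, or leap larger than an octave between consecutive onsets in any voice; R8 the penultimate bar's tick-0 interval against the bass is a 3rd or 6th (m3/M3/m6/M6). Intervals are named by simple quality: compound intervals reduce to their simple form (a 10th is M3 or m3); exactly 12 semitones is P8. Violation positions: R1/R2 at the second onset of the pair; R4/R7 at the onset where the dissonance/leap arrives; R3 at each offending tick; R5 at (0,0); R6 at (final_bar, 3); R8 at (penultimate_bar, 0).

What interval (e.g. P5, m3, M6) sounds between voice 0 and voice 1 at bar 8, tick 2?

M6

voice 0=G3 voice 1=E4 -> M6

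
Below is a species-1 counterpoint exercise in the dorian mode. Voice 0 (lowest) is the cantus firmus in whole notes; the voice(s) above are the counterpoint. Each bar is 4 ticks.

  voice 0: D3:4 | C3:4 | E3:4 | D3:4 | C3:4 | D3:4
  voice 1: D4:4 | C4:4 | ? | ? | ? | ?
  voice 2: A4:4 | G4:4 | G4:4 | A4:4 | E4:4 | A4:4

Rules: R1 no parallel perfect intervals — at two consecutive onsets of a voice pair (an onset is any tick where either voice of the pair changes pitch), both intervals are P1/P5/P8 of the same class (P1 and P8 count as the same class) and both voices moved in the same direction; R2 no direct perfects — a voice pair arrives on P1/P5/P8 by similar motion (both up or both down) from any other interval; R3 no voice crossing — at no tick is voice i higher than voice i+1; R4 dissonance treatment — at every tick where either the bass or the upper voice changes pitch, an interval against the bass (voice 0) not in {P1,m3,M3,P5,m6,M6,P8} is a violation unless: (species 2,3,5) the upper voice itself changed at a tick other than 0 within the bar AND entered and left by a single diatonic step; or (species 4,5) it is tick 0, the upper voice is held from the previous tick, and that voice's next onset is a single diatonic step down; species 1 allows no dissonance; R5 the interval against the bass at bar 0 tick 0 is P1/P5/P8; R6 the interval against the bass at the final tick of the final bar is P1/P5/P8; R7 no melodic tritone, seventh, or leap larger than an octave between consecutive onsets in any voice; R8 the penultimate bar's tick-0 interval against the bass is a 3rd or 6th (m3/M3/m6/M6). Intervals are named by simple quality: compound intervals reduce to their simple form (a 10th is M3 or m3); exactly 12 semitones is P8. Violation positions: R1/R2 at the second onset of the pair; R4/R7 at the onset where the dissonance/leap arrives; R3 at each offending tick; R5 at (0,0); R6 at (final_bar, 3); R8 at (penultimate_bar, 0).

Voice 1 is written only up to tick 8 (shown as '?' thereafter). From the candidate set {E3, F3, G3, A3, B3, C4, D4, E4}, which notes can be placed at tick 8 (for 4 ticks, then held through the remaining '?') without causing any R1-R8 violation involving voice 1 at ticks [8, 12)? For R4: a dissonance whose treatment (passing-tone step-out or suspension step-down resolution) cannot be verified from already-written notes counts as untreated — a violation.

E3: legal
F3: violates R4
G3: legal
A3: violates R4
B3: legal
C4: legal
D4: violates R4
E4: violates R1

{B3, C4, E3, G3}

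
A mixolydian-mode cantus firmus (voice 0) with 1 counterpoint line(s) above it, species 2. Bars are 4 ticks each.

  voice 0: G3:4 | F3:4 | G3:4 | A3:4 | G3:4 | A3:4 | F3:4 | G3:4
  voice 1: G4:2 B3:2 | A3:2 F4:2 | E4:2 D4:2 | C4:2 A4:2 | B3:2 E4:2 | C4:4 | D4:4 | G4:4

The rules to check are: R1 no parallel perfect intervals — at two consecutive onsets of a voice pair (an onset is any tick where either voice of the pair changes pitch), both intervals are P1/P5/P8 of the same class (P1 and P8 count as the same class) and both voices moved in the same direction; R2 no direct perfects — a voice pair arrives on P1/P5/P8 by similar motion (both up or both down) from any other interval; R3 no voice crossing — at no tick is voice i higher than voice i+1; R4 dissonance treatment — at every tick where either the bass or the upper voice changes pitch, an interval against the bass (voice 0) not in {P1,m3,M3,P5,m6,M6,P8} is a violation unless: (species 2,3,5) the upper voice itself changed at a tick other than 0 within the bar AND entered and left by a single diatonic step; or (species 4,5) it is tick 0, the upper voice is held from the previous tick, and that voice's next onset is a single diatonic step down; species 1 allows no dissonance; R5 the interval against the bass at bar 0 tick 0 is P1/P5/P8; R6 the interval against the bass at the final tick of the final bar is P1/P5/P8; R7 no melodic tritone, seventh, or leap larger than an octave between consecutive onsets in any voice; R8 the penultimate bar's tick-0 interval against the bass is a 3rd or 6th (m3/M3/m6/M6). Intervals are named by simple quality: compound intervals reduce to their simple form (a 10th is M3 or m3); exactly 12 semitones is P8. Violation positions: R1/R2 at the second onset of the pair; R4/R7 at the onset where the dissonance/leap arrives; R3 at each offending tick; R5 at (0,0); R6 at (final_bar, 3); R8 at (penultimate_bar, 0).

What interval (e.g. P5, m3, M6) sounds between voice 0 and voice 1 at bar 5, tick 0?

m3

voice 0=A3 voice 1=C4 -> m3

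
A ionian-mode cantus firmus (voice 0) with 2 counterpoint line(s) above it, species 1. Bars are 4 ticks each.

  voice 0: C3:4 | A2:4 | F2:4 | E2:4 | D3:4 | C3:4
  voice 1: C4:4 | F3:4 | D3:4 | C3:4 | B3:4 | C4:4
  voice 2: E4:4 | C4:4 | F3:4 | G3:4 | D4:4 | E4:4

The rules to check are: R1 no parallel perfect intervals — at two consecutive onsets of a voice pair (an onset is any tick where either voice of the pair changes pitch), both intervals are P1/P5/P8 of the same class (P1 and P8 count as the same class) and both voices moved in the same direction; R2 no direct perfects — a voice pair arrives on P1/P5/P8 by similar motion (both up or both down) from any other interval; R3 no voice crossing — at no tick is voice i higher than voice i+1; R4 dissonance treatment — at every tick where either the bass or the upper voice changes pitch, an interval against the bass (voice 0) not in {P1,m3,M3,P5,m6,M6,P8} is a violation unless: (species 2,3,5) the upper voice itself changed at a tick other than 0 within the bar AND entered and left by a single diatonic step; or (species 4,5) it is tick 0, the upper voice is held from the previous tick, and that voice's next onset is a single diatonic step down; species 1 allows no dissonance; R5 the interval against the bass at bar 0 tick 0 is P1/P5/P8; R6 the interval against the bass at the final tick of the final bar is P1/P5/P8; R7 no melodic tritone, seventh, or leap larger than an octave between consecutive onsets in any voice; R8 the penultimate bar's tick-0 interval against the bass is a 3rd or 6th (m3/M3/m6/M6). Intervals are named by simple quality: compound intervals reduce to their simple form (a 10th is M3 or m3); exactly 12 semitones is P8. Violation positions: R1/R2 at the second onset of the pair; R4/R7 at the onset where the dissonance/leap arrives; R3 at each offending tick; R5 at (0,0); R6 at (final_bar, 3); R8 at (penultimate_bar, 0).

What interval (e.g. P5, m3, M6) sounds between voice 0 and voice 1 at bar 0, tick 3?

P8

voice 0=C3 voice 1=C4 -> P8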